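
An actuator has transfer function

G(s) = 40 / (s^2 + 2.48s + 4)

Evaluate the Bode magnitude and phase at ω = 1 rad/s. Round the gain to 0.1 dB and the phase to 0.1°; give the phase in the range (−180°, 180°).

At s = jω = j1:
quadratic: (j1)² + 2.48·j1 + 4 = 3 + j2.48 → |·| ≈ 3.8924, ∠ ≈ 39.58°
|G| = 40 / 3.8924 ≈ 10.276
Gain = 20 log₁₀(10.276) ≈ 20.24 dB
∠G = 0.00° − 39.58° = -39.58°

20.2 dB, -39.6°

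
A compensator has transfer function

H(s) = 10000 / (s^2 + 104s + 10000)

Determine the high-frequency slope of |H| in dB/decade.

Each pole contributes −20 dB/decade at high frequency; each zero contributes +20 dB/decade.
Net: 0 zero(s) − 2 pole(s) → -40 dB/decade.

-40 dB/decade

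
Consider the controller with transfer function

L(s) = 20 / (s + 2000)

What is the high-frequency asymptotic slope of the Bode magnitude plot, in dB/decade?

-20 dB/decade

Each pole contributes −20 dB/decade at high frequency; each zero contributes +20 dB/decade.
Net: 0 zero(s) − 1 pole(s) → -20 dB/decade.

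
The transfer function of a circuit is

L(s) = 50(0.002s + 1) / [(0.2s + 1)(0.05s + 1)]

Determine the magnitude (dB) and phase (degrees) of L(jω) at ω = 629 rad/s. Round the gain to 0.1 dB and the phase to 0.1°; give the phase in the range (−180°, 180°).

At ω = 629 rad/s:
zero (1 + j629·0.002) = 1 + j1.258 → |·| ≈ 1.607, ∠ ≈ 51.52°
pole (1 + j629·0.2) = 1 + j125.8 → |·| ≈ 125.8, ∠ ≈ 89.54°
pole (1 + j629·0.05) = 1 + j31.45 → |·| ≈ 31.466, ∠ ≈ 88.18°
|L| = 50 · 1.607 / (125.8 · 31.466) ≈ 0.020298
Gain = 20 log₁₀(0.020298) ≈ -33.85 dB
∠L = (51.52°) − (89.54° + 88.18°) = -126.20°

-33.9 dB, -126.2°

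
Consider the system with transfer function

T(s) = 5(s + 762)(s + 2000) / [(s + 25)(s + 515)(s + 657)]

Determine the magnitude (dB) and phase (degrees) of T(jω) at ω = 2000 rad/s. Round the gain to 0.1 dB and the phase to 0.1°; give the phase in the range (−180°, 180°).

-49.2 dB, -122.5°

At s = jω = j2000:
zero (s+762): 762 + j2000 → |·| = √(762²+2000²) = √4580644 ≈ 2140.2, ∠ = arctan(2000/762) ≈ 69.14°
zero (s+2000): 2000 + j2000 → |·| = √(2000²+2000²) = √8000000 ≈ 2828.4, ∠ = arctan(2000/2000) ≈ 45.00°
pole (s+25): 25 + j2000 → |·| = √(25²+2000²) = √4000625 ≈ 2000.2, ∠ = arctan(2000/25) ≈ 89.28°
pole (s+515): 515 + j2000 → |·| = √(515²+2000²) = √4265225 ≈ 2065.2, ∠ = arctan(2000/515) ≈ 75.56°
pole (s+657): 657 + j2000 → |·| = √(657²+2000²) = √4431649 ≈ 2105.1, ∠ = arctan(2000/657) ≈ 71.81°
|T| = 5 · 6.0533e+06 / 8.6958e+09 ≈ 0.0034806
Gain = 20 log₁₀(0.0034806) ≈ -49.17 dB
∠T = 114.14° − 236.65° = -122.51°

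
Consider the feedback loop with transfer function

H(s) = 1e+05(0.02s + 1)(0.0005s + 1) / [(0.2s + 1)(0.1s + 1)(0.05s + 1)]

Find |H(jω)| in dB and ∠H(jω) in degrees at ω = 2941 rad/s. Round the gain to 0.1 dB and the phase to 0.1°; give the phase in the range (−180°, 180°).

-7.7 dB, -124.5°

At ω = 2941 rad/s:
zero (1 + j2941·0.02) = 1 + j58.82 → |·| ≈ 58.828, ∠ ≈ 89.03°
zero (1 + j2941·0.0005) = 1 + j1.4705 → |·| ≈ 1.7783, ∠ ≈ 55.78°
pole (1 + j2941·0.2) = 1 + j588.2 → |·| ≈ 588.2, ∠ ≈ 89.90°
pole (1 + j2941·0.1) = 1 + j294.1 → |·| ≈ 294.1, ∠ ≈ 89.81°
pole (1 + j2941·0.05) = 1 + j147.05 → |·| ≈ 147.05, ∠ ≈ 89.61°
|H| = 1e+05 · 58.828 · 1.7783 / (588.2 · 294.1 · 147.05) ≈ 0.41125
Gain = 20 log₁₀(0.41125) ≈ -7.72 dB
∠H = (89.03° + 55.78°) − (89.90° + 89.81° + 89.61°) = -124.51°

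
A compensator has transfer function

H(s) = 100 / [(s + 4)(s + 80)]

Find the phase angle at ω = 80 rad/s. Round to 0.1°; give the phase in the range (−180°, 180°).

At s = jω = j80:
pole (s+4): 4 + j80 → |·| = √(4²+80²) = √6416 ≈ 80.1, ∠ = arctan(80/4) ≈ 87.14°
pole (s+80): 80 + j80 → |·| = √(80²+80²) = √12800 ≈ 113.14, ∠ = arctan(80/80) ≈ 45.00°
∠H = 0.00° − 132.14° = -132.14°

-132.1°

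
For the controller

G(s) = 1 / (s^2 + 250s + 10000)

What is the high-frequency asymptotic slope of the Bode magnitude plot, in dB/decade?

-40 dB/decade

Each pole contributes −20 dB/decade at high frequency; each zero contributes +20 dB/decade.
Net: 0 zero(s) − 2 pole(s) → -40 dB/decade.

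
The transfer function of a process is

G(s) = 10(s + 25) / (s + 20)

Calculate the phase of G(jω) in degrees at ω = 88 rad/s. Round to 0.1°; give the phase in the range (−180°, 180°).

At s = jω = j88:
zero (s+25): 25 + j88 → |·| = √(25²+88²) = √8369 ≈ 91.482, ∠ = arctan(88/25) ≈ 74.14°
pole (s+20): 20 + j88 → |·| = √(20²+88²) = √8144 ≈ 90.244, ∠ = arctan(88/20) ≈ 77.20°
∠G = 74.14° − 77.20° = -3.06°

-3.1°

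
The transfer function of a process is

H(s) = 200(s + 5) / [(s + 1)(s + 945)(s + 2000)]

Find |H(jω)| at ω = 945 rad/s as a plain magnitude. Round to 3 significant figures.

At s = jω = j945:
zero (s+5): 5 + j945 → |·| = √(5²+945²) = √893050 ≈ 945.01, ∠ = arctan(945/5) ≈ 89.70°
pole (s+1): 1 + j945 → |·| = √(1²+945²) = √893026 ≈ 945, ∠ = arctan(945/1) ≈ 89.94°
pole (s+945): 945 + j945 → |·| = √(945²+945²) = √1786050 ≈ 1336.4, ∠ = arctan(945/945) ≈ 45.00°
pole (s+2000): 2000 + j945 → |·| = √(2000²+945²) = √4893025 ≈ 2212, ∠ = arctan(945/2000) ≈ 25.29°
|H| = 200 · 945.01 / 2.7935e+09 ≈ 6.7658e-05

6.77e-05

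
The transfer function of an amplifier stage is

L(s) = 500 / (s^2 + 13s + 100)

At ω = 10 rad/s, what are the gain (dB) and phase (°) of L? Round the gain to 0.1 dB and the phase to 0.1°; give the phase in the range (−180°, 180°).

11.7 dB, -90.0°

At s = jω = j10:
quadratic: (j10)² + 13·j10 + 100 = 0 + j130 → |·| ≈ 130, ∠ ≈ 90.00°
|L| = 500 / 130 ≈ 3.8462
Gain = 20 log₁₀(3.8462) ≈ 11.70 dB
∠L = 0.00° − 90.00° = -90.00°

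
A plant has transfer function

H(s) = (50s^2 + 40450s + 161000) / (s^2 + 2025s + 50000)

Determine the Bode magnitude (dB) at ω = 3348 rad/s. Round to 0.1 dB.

32.9 dB

Substitute s = j3348:
Numerator: 50(j3348)^2 + 40450(j3348) + 161000 = -560294200 + j135426600
Denominator: (j3348)^2 + 2025(j3348) + 50000 = -11159104 + j6779700
|N| = √(560294200² + 135426600²) ≈ 5.7643e+08, ∠N ≈ 166.41°
|D| = √(11159104² + 6779700²) ≈ 1.3057e+07, ∠D ≈ 148.72°
|H| = 5.7643e+08 / 1.3057e+07 ≈ 44.147
Gain = 20 log₁₀(44.147) ≈ 32.90 dB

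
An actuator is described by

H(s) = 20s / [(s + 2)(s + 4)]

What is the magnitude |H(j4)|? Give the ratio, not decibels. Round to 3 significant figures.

At s = jω = j4:
zero at origin: s = j4 → |·| = 4, ∠ = 90.00°
pole (s+2): 2 + j4 → |·| = √(2²+4²) = √20 ≈ 4.4721, ∠ = arctan(4/2) ≈ 63.43°
pole (s+4): 4 + j4 → |·| = √(4²+4²) = √32 ≈ 5.6569, ∠ = arctan(4/4) ≈ 45.00°
|H| = 20 · 4 / 25.298 ≈ 3.1623

3.16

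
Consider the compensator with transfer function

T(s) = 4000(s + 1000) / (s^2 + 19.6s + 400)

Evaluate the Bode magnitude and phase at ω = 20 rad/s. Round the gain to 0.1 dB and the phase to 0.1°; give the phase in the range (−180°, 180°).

80.2 dB, -88.9°

At s = jω = j20:
zero (s+1000): 1000 + j20 → |·| = √(1000²+20²) = √1000400 ≈ 1000.2, ∠ = arctan(20/1000) ≈ 1.15°
quadratic: (j20)² + 19.6·j20 + 400 = 0 + j392 → |·| ≈ 392, ∠ ≈ 90.00°
|T| = 4000 · 1000.2 / 392 ≈ 10206
Gain = 20 log₁₀(10206) ≈ 80.18 dB
∠T = 1.15° − 90.00° = -88.85°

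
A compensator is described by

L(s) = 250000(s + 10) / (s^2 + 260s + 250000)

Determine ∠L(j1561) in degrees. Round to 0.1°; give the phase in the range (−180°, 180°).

At s = jω = j1561:
zero (s+10): 10 + j1561 → |·| = √(10²+1561²) = √2436821 ≈ 1561, ∠ = arctan(1561/10) ≈ 89.63°
quadratic: (j1561)² + 260·j1561 + 250000 = -2186721 + j405860 → |·| ≈ 2.2241e+06, ∠ ≈ 169.49°
∠L = 89.63° − 169.49° = -79.86°

-79.9°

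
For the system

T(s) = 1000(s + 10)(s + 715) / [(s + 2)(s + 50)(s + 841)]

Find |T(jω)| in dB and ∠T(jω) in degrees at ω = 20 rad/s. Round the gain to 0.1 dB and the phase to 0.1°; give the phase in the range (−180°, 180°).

24.9 dB, -42.4°

At s = jω = j20:
zero (s+10): 10 + j20 → |·| = √(10²+20²) = √500 ≈ 22.361, ∠ = arctan(20/10) ≈ 63.43°
zero (s+715): 715 + j20 → |·| = √(715²+20²) = √511625 ≈ 715.28, ∠ = arctan(20/715) ≈ 1.60°
pole (s+2): 2 + j20 → |·| = √(2²+20²) = √404 ≈ 20.1, ∠ = arctan(20/2) ≈ 84.29°
pole (s+50): 50 + j20 → |·| = √(50²+20²) = √2900 ≈ 53.852, ∠ = arctan(20/50) ≈ 21.80°
pole (s+841): 841 + j20 → |·| = √(841²+20²) = √707681 ≈ 841.24, ∠ = arctan(20/841) ≈ 1.36°
|T| = 1000 · 15994 / 9.1058e+05 ≈ 17.565
Gain = 20 log₁₀(17.565) ≈ 24.89 dB
∠T = 65.03° − 107.45° = -42.42°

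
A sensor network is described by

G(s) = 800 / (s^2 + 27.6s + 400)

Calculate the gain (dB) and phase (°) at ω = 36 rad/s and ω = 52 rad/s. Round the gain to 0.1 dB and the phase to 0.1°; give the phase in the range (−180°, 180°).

ω = 36: -4.5 dB, -132.0°; ω = 52: -10.6 dB, -148.1°

At s = jω = j36:
quadratic: (j36)² + 27.6·j36 + 400 = -896 + j993.6 → |·| ≈ 1337.9, ∠ ≈ 132.04°
|G| = 800 / 1337.9 ≈ 0.59795
Gain = 20 log₁₀(0.59795) ≈ -4.47 dB
∠G = 0.00° − 132.04° = -132.04°

At s = jω = j52:
quadratic: (j52)² + 27.6·j52 + 400 = -2304 + j1435.2 → |·| ≈ 2714.4, ∠ ≈ 148.08°
|G| = 800 / 2714.4 ≈ 0.29472
Gain = 20 log₁₀(0.29472) ≈ -10.61 dB
∠G = 0.00° − 148.08° = -148.08°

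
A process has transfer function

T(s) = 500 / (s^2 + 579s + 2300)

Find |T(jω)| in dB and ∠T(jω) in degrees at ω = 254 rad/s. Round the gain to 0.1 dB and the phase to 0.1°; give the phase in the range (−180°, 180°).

Substitute s = j254:
Numerator: 500 = 500 + j0
Denominator: (j254)^2 + 579(j254) + 2300 = -62216 + j147066
|N| = √(500² + 0²) ≈ 500, ∠N ≈ 0.00°
|D| = √(62216² + 147066²) ≈ 1.5968e+05, ∠D ≈ 112.93°
|T| = 500 / 1.5968e+05 ≈ 0.0031313
Gain = 20 log₁₀(0.0031313) ≈ -50.09 dB
∠T = 0.00° − 112.93° = -112.93°

-50.1 dB, -112.9°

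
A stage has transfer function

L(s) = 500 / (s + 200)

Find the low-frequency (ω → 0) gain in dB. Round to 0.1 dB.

8.0 dB

L(0) = 500 / (200) = 2.5
20 log₁₀(2.5) ≈ 7.96 dB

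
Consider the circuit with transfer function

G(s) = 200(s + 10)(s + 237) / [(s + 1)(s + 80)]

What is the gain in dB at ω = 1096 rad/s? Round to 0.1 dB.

46.2 dB

At s = jω = j1096:
zero (s+10): 10 + j1096 → |·| = √(10²+1096²) = √1201316 ≈ 1096, ∠ = arctan(1096/10) ≈ 89.48°
zero (s+237): 237 + j1096 → |·| = √(237²+1096²) = √1257385 ≈ 1121.3, ∠ = arctan(1096/237) ≈ 77.80°
pole (s+1): 1 + j1096 → |·| = √(1²+1096²) = √1201217 ≈ 1096, ∠ = arctan(1096/1) ≈ 89.95°
pole (s+80): 80 + j1096 → |·| = √(80²+1096²) = √1207616 ≈ 1098.9, ∠ = arctan(1096/80) ≈ 85.83°
|G| = 200 · 1.2289e+06 / 1.2044e+06 ≈ 204.07
Gain = 20 log₁₀(204.07) ≈ 46.20 dB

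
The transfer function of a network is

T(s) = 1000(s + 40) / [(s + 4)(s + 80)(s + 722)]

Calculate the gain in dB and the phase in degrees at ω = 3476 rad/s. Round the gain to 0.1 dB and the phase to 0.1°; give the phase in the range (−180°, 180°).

-81.8 dB, -167.5°

At s = jω = j3476:
zero (s+40): 40 + j3476 → |·| = √(40²+3476²) = √12084176 ≈ 3476.2, ∠ = arctan(3476/40) ≈ 89.34°
pole (s+4): 4 + j3476 → |·| = √(4²+3476²) = √12082592 ≈ 3476, ∠ = arctan(3476/4) ≈ 89.93°
pole (s+80): 80 + j3476 → |·| = √(80²+3476²) = √12088976 ≈ 3476.9, ∠ = arctan(3476/80) ≈ 88.68°
pole (s+722): 722 + j3476 → |·| = √(722²+3476²) = √12603860 ≈ 3550.2, ∠ = arctan(3476/722) ≈ 78.27°
|T| = 1000 · 3476.2 / 4.2907e+10 ≈ 8.1017e-05
Gain = 20 log₁₀(8.1017e-05) ≈ -81.83 dB
∠T = 89.34° − 256.88° = -167.54°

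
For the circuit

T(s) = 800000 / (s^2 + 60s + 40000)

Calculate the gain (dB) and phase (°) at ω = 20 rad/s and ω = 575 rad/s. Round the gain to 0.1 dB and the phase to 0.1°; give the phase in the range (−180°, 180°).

At s = jω = j20:
quadratic: (j20)² + 60·j20 + 40000 = 39600 + j1200 → |·| ≈ 39618, ∠ ≈ 1.74°
|T| = 800000 / 39618 ≈ 20.193
Gain = 20 log₁₀(20.193) ≈ 26.10 dB
∠T = 0.00° − 1.74° = -1.74°

At s = jω = j575:
quadratic: (j575)² + 60·j575 + 40000 = -290625 + j34500 → |·| ≈ 2.9267e+05, ∠ ≈ 173.23°
|T| = 800000 / 2.9267e+05 ≈ 2.7335
Gain = 20 log₁₀(2.7335) ≈ 8.73 dB
∠T = 0.00° − 173.23° = -173.23°

ω = 20: 26.1 dB, -1.7°; ω = 575: 8.7 dB, -173.2°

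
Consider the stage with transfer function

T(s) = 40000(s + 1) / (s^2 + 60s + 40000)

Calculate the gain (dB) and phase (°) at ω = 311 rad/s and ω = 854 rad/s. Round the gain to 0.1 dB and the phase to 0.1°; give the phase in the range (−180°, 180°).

At s = jω = j311:
zero (s+1): 1 + j311 → |·| = √(1²+311²) = √96722 ≈ 311, ∠ = arctan(311/1) ≈ 89.82°
quadratic: (j311)² + 60·j311 + 40000 = -56721 + j18660 → |·| ≈ 59712, ∠ ≈ 161.79°
|T| = 40000 · 311 / 59712 ≈ 208.33
Gain = 20 log₁₀(208.33) ≈ 46.38 dB
∠T = 89.82° − 161.79° = -71.97°

At s = jω = j854:
zero (s+1): 1 + j854 → |·| = √(1²+854²) = √729317 ≈ 854, ∠ = arctan(854/1) ≈ 89.93°
quadratic: (j854)² + 60·j854 + 40000 = -689316 + j51240 → |·| ≈ 6.9122e+05, ∠ ≈ 175.75°
|T| = 40000 · 854 / 6.9122e+05 ≈ 49.42
Gain = 20 log₁₀(49.42) ≈ 33.88 dB
∠T = 89.93° − 175.75° = -85.82°

ω = 311: 46.4 dB, -72.0°; ω = 854: 33.9 dB, -85.8°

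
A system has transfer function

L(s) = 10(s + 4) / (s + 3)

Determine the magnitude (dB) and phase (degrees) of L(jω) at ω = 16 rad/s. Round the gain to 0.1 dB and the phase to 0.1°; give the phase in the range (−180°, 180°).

At s = jω = j16:
zero (s+4): 4 + j16 → |·| = √(4²+16²) = √272 ≈ 16.492, ∠ = arctan(16/4) ≈ 75.96°
pole (s+3): 3 + j16 → |·| = √(3²+16²) = √265 ≈ 16.279, ∠ = arctan(16/3) ≈ 79.38°
|L| = 10 · 16.492 / 16.279 ≈ 10.131
Gain = 20 log₁₀(10.131) ≈ 20.11 dB
∠L = 75.96° − 79.38° = -3.42°

20.1 dB, -3.4°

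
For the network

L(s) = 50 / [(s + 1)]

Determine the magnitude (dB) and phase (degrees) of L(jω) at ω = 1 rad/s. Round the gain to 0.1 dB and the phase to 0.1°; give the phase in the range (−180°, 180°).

31.0 dB, -45.0°

At ω = 1 rad/s:
pole (1 + j1·1) = 1 + j1 → |·| ≈ 1.4142, ∠ ≈ 45.00°
|L| = 50 · 1 / (1.4142) ≈ 35.356
Gain = 20 log₁₀(35.356) ≈ 30.97 dB
∠L = (0°) − (45.00°) = -45.00°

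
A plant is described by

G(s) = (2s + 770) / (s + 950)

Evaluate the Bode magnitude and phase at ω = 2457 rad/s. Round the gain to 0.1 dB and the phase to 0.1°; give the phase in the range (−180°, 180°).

5.5 dB, 12.2°

Substitute s = j2457:
Numerator: 2(j2457) + 770 = 770 + j4914
Denominator: (j2457) + 950 = 950 + j2457
|N| = √(770² + 4914²) ≈ 4974, ∠N ≈ 81.09°
|D| = √(950² + 2457²) ≈ 2634.3, ∠D ≈ 68.86°
|G| = 4974 / 2634.3 ≈ 1.8882
Gain = 20 log₁₀(1.8882) ≈ 5.52 dB
∠G = 81.09° − 68.86° = 12.23°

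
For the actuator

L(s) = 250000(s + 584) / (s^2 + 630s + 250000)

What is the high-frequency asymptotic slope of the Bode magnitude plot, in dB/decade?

Each pole contributes −20 dB/decade at high frequency; each zero contributes +20 dB/decade.
Net: 1 zero(s) − 2 pole(s) → -20 dB/decade.

-20 dB/decade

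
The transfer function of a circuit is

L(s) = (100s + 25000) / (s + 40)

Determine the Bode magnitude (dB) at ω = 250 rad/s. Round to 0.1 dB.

Substitute s = j250:
Numerator: 100(j250) + 25000 = 25000 + j25000
Denominator: (j250) + 40 = 40 + j250
|N| = √(25000² + 25000²) ≈ 35355, ∠N ≈ 45.00°
|D| = √(40² + 250²) ≈ 253.18, ∠D ≈ 80.91°
|L| = 35355 / 253.18 ≈ 139.64
Gain = 20 log₁₀(139.64) ≈ 42.90 dB

42.9 dB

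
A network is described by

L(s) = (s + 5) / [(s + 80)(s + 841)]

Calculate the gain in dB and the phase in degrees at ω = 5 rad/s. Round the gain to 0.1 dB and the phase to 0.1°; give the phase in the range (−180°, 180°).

At s = jω = j5:
zero (s+5): 5 + j5 → |·| = √(5²+5²) = √50 ≈ 7.0711, ∠ = arctan(5/5) ≈ 45.00°
pole (s+80): 80 + j5 → |·| = √(80²+5²) = √6425 ≈ 80.156, ∠ = arctan(5/80) ≈ 3.58°
pole (s+841): 841 + j5 → |·| = √(841²+5²) = √707306 ≈ 841.01, ∠ = arctan(5/841) ≈ 0.34°
|L| = 1 · 7.0711 / 67412 ≈ 0.00010489
Gain = 20 log₁₀(0.00010489) ≈ -79.59 dB
∠L = 45.00° − 3.92° = 41.08°

-79.6 dB, 41.1°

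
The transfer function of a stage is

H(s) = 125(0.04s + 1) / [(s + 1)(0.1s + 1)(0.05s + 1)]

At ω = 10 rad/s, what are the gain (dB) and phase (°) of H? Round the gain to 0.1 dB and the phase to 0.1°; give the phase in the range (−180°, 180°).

At ω = 10 rad/s:
zero (1 + j10·0.04) = 1 + j0.4 → |·| ≈ 1.077, ∠ ≈ 21.80°
pole (1 + j10·1) = 1 + j10 → |·| ≈ 10.05, ∠ ≈ 84.29°
pole (1 + j10·0.1) = 1 + j1 → |·| ≈ 1.4142, ∠ ≈ 45.00°
pole (1 + j10·0.05) = 1 + j0.5 → |·| ≈ 1.118, ∠ ≈ 26.57°
|H| = 125 · 1.077 / (10.05 · 1.4142 · 1.118) ≈ 8.4724
Gain = 20 log₁₀(8.4724) ≈ 18.56 dB
∠H = (21.80°) − (84.29° + 45.00° + 26.57°) = -134.06°

18.6 dB, -134.1°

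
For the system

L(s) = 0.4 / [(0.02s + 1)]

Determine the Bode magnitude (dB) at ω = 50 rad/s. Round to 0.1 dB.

At ω = 50 rad/s:
pole (1 + j50·0.02) = 1 + j1 → |·| ≈ 1.4142, ∠ ≈ 45.00°
|L| = 0.4 · 1 / (1.4142) ≈ 0.28285
Gain = 20 log₁₀(0.28285) ≈ -10.97 dB

-11.0 dB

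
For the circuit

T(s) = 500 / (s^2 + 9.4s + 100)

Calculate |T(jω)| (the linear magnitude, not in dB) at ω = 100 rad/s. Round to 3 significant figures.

0.0503

At s = jω = j100:
quadratic: (j100)² + 9.4·j100 + 100 = -9900 + j940 → |·| ≈ 9944.5, ∠ ≈ 174.58°
|T| = 500 / 9944.5 ≈ 0.050279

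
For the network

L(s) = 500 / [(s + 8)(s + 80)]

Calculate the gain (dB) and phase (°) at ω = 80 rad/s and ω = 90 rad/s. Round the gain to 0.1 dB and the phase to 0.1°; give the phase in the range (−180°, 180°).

ω = 80: -25.2 dB, -129.3°; ω = 90: -26.8 dB, -133.3°

At s = jω = j80:
pole (s+8): 8 + j80 → |·| = √(8²+80²) = √6464 ≈ 80.399, ∠ = arctan(80/8) ≈ 84.29°
pole (s+80): 80 + j80 → |·| = √(80²+80²) = √12800 ≈ 113.14, ∠ = arctan(80/80) ≈ 45.00°
|L| = 500 / 9096.3 ≈ 0.054967
Gain = 20 log₁₀(0.054967) ≈ -25.20 dB
∠L = 0.00° − 129.29° = -129.29°

At s = jω = j90:
pole (s+8): 8 + j90 → |·| = √(8²+90²) = √8164 ≈ 90.355, ∠ = arctan(90/8) ≈ 84.92°
pole (s+80): 80 + j90 → |·| = √(80²+90²) = √14500 ≈ 120.42, ∠ = arctan(90/80) ≈ 48.37°
|L| = 500 / 10881 ≈ 0.045952
Gain = 20 log₁₀(0.045952) ≈ -26.75 dB
∠L = 0.00° − 133.29° = -133.29°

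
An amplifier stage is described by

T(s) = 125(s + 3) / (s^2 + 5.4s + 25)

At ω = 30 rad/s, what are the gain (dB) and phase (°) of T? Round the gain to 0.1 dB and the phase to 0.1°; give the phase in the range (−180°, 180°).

At s = jω = j30:
zero (s+3): 3 + j30 → |·| = √(3²+30²) = √909 ≈ 30.15, ∠ = arctan(30/3) ≈ 84.29°
quadratic: (j30)² + 5.4·j30 + 25 = -875 + j162 → |·| ≈ 889.87, ∠ ≈ 169.51°
|T| = 125 · 30.15 / 889.87 ≈ 4.2352
Gain = 20 log₁₀(4.2352) ≈ 12.54 dB
∠T = 84.29° − 169.51° = -85.22°

12.5 dB, -85.2°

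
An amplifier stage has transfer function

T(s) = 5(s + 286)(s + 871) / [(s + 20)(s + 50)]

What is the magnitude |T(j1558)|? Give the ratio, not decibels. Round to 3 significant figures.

At s = jω = j1558:
zero (s+286): 286 + j1558 → |·| = √(286²+1558²) = √2509160 ≈ 1584, ∠ = arctan(1558/286) ≈ 79.60°
zero (s+871): 871 + j1558 → |·| = √(871²+1558²) = √3186005 ≈ 1784.9, ∠ = arctan(1558/871) ≈ 60.79°
pole (s+20): 20 + j1558 → |·| = √(20²+1558²) = √2427764 ≈ 1558.1, ∠ = arctan(1558/20) ≈ 89.26°
pole (s+50): 50 + j1558 → |·| = √(50²+1558²) = √2429864 ≈ 1558.8, ∠ = arctan(1558/50) ≈ 88.16°
|T| = 5 · 2.8273e+06 / 2.4288e+06 ≈ 5.8204

5.82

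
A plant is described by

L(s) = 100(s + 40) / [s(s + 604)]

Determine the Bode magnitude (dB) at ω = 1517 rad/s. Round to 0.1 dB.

-24.3 dB

At s = jω = j1517:
zero (s+40): 40 + j1517 → |·| = √(40²+1517²) = √2302889 ≈ 1517.5, ∠ = arctan(1517/40) ≈ 88.49°
pole (s+604): 604 + j1517 → |·| = √(604²+1517²) = √2666105 ≈ 1632.8, ∠ = arctan(1517/604) ≈ 68.29°
pole at origin: |s| = 1517, ∠ = 90.00° (in denominator)
|L| = 100 · 1517.5 / 2.477e+06 ≈ 0.061264
Gain = 20 log₁₀(0.061264) ≈ -24.26 dB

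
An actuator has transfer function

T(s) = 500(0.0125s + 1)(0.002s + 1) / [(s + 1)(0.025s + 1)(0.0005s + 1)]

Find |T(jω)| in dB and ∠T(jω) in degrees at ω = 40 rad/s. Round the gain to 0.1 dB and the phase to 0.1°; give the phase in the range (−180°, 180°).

19.9 dB, -103.6°

At ω = 40 rad/s:
zero (1 + j40·0.0125) = 1 + j0.5 → |·| ≈ 1.118, ∠ ≈ 26.57°
zero (1 + j40·0.002) = 1 + j0.08 → |·| ≈ 1.0032, ∠ ≈ 4.57°
pole (1 + j40·1) = 1 + j40 → |·| ≈ 40.012, ∠ ≈ 88.57°
pole (1 + j40·0.025) = 1 + j1 → |·| ≈ 1.4142, ∠ ≈ 45.00°
pole (1 + j40·0.0005) = 1 + j0.02 → |·| ≈ 1.0002, ∠ ≈ 1.15°
|T| = 500 · 1.118 · 1.0032 / (40.012 · 1.4142 · 1.0002) ≈ 9.9086
Gain = 20 log₁₀(9.9086) ≈ 19.92 dB
∠T = (26.57° + 4.57°) − (88.57° + 45.00° + 1.15°) = -103.58°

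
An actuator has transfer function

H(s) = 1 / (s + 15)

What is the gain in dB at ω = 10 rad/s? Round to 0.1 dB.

Substitute s = j10:
Numerator: 1 = 1 + j0
Denominator: (j10) + 15 = 15 + j10
|N| = √(1² + 0²) ≈ 1, ∠N ≈ 0.00°
|D| = √(15² + 10²) ≈ 18.028, ∠D ≈ 33.69°
|H| = 1 / 18.028 ≈ 0.055469
Gain = 20 log₁₀(0.055469) ≈ -25.12 dB

-25.1 dB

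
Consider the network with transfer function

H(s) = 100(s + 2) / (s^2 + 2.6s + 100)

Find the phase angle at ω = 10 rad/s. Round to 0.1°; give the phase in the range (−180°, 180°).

At s = jω = j10:
zero (s+2): 2 + j10 → |·| = √(2²+10²) = √104 ≈ 10.198, ∠ = arctan(10/2) ≈ 78.69°
quadratic: (j10)² + 2.6·j10 + 100 = 0 + j26 → |·| ≈ 26, ∠ ≈ 90.00°
∠H = 78.69° − 90.00° = -11.31°

-11.3°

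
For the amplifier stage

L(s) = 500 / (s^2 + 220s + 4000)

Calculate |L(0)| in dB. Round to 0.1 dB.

-18.1 dB

L(0) = 500 / 4000 = 0.125
20 log₁₀(0.125) ≈ -18.06 dB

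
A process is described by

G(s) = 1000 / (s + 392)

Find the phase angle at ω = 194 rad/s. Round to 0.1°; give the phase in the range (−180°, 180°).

At s = jω = j194:
pole (s+392): 392 + j194 → |·| = √(392²+194²) = √191300 ≈ 437.38, ∠ = arctan(194/392) ≈ 26.33°
∠G = 0.00° − 26.33° = -26.33°

-26.3°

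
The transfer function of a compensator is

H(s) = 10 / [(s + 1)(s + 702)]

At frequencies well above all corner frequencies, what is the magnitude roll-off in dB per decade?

Each pole contributes −20 dB/decade at high frequency; each zero contributes +20 dB/decade.
Net: 0 zero(s) − 2 pole(s) → -40 dB/decade.

-40 dB/decade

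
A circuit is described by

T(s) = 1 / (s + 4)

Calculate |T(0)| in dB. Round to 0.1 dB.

-12.0 dB

T(0) = 1 / (4) = 0.25
20 log₁₀(0.25) ≈ -12.04 dB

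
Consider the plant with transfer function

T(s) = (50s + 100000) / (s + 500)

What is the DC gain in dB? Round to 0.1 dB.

T(0) = 100000 / 500 = 200
20 log₁₀(200) ≈ 46.02 dB

46.0 dB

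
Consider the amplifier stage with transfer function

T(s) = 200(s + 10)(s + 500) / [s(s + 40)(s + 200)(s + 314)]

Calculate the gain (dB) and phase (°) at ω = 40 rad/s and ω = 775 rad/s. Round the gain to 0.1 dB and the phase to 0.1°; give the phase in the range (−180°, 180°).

At s = jω = j40:
zero (s+10): 10 + j40 → |·| = √(10²+40²) = √1700 ≈ 41.231, ∠ = arctan(40/10) ≈ 75.96°
zero (s+500): 500 + j40 → |·| = √(500²+40²) = √251600 ≈ 501.6, ∠ = arctan(40/500) ≈ 4.57°
pole (s+40): 40 + j40 → |·| = √(40²+40²) = √3200 ≈ 56.569, ∠ = arctan(40/40) ≈ 45.00°
pole (s+200): 200 + j40 → |·| = √(200²+40²) = √41600 ≈ 203.96, ∠ = arctan(40/200) ≈ 11.31°
pole (s+314): 314 + j40 → |·| = √(314²+40²) = √100196 ≈ 316.54, ∠ = arctan(40/314) ≈ 7.26°
pole at origin: |s| = 40, ∠ = 90.00° (in denominator)
|T| = 200 · 20681 / 1.4609e+08 ≈ 0.028313
Gain = 20 log₁₀(0.028313) ≈ -30.96 dB
∠T = 80.53° − 153.57° = -73.04°

At s = jω = j775:
zero (s+10): 10 + j775 → |·| = √(10²+775²) = √600725 ≈ 775.06, ∠ = arctan(775/10) ≈ 89.26°
zero (s+500): 500 + j775 → |·| = √(500²+775²) = √850625 ≈ 922.29, ∠ = arctan(775/500) ≈ 57.17°
pole (s+40): 40 + j775 → |·| = √(40²+775²) = √602225 ≈ 776.03, ∠ = arctan(775/40) ≈ 87.05°
pole (s+200): 200 + j775 → |·| = √(200²+775²) = √640625 ≈ 800.39, ∠ = arctan(775/200) ≈ 75.53°
pole (s+314): 314 + j775 → |·| = √(314²+775²) = √699221 ≈ 836.19, ∠ = arctan(775/314) ≈ 67.94°
pole at origin: |s| = 775, ∠ = 90.00° (in denominator)
|T| = 200 · 7.1483e+05 / 4.0252e+11 ≈ 0.00035518
Gain = 20 log₁₀(0.00035518) ≈ -68.99 dB
∠T = 146.43° − 320.52° = -174.09°

ω = 40: -31.0 dB, -73.0°; ω = 775: -69.0 dB, -174.1°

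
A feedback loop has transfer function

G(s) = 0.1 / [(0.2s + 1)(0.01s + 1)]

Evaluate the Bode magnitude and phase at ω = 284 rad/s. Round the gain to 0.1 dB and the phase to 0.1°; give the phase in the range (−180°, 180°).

-64.7 dB, -159.6°

At ω = 284 rad/s:
pole (1 + j284·0.2) = 1 + j56.8 → |·| ≈ 56.809, ∠ ≈ 88.99°
pole (1 + j284·0.01) = 1 + j2.84 → |·| ≈ 3.0109, ∠ ≈ 70.60°
|G| = 0.1 · 1 / (56.809 · 3.0109) ≈ 0.00058464
Gain = 20 log₁₀(0.00058464) ≈ -64.66 dB
∠G = (0°) − (88.99° + 70.60°) = -159.59°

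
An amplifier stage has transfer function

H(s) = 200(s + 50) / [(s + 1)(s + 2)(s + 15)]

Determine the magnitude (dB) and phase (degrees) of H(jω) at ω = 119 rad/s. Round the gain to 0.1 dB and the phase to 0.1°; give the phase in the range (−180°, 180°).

-36.4 dB, 165.8°

At s = jω = j119:
zero (s+50): 50 + j119 → |·| = √(50²+119²) = √16661 ≈ 129.08, ∠ = arctan(119/50) ≈ 67.21°
pole (s+1): 1 + j119 → |·| = √(1²+119²) = √14162 ≈ 119, ∠ = arctan(119/1) ≈ 89.52°
pole (s+2): 2 + j119 → |·| = √(2²+119²) = √14165 ≈ 119.02, ∠ = arctan(119/2) ≈ 89.04°
pole (s+15): 15 + j119 → |·| = √(15²+119²) = √14386 ≈ 119.94, ∠ = arctan(119/15) ≈ 82.82°
|H| = 200 · 129.08 / 1.6988e+06 ≈ 0.015197
Gain = 20 log₁₀(0.015197) ≈ -36.36 dB
∠H = 67.21° − 261.38° = -194.17° ≡ 165.83° (principal value)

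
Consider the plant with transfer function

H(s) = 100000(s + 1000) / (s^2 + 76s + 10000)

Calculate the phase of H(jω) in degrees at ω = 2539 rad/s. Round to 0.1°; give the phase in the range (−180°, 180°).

-109.8°

At s = jω = j2539:
zero (s+1000): 1000 + j2539 → |·| = √(1000²+2539²) = √7446521 ≈ 2728.8, ∠ = arctan(2539/1000) ≈ 68.50°
quadratic: (j2539)² + 76·j2539 + 10000 = -6436521 + j192964 → |·| ≈ 6.4394e+06, ∠ ≈ 178.28°
∠H = 68.50° − 178.28° = -109.78°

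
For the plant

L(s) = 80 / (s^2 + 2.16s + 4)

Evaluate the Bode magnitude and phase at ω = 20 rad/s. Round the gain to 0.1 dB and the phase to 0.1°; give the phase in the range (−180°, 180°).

-13.9 dB, -173.8°

At s = jω = j20:
quadratic: (j20)² + 2.16·j20 + 4 = -396 + j43.2 → |·| ≈ 398.35, ∠ ≈ 173.77°
|L| = 80 / 398.35 ≈ 0.20083
Gain = 20 log₁₀(0.20083) ≈ -13.94 dB
∠L = 0.00° − 173.77° = -173.77°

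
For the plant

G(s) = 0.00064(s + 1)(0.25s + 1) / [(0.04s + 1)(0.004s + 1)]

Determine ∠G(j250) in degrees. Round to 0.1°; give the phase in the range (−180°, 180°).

At ω = 250 rad/s:
zero (1 + j250·1) = 1 + j250 → |·| ≈ 250, ∠ ≈ 89.77°
zero (1 + j250·0.25) = 1 + j62.5 → |·| ≈ 62.508, ∠ ≈ 89.08°
pole (1 + j250·0.04) = 1 + j10 → |·| ≈ 10.05, ∠ ≈ 84.29°
pole (1 + j250·0.004) = 1 + j1 → |·| ≈ 1.4142, ∠ ≈ 45.00°
∠G = (89.77° + 89.08°) − (84.29° + 45.00°) = 49.56°

49.6°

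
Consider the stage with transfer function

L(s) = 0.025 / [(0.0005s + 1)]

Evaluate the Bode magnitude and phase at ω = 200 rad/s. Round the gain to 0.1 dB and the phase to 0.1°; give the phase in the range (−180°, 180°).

At ω = 200 rad/s:
pole (1 + j200·0.0005) = 1 + j0.1 → |·| ≈ 1.005, ∠ ≈ 5.71°
|L| = 0.025 · 1 / (1.005) ≈ 0.024876
Gain = 20 log₁₀(0.024876) ≈ -32.08 dB
∠L = (0°) − (5.71°) = -5.71°

-32.1 dB, -5.7°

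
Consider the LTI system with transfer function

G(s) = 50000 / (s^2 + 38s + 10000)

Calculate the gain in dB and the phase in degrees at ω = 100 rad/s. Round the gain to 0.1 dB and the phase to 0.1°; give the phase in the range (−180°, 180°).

22.4 dB, -90.0°

At s = jω = j100:
quadratic: (j100)² + 38·j100 + 10000 = 0 + j3800 → |·| ≈ 3800, ∠ ≈ 90.00°
|G| = 50000 / 3800 ≈ 13.158
Gain = 20 log₁₀(13.158) ≈ 22.38 dB
∠G = 0.00° − 90.00° = -90.00°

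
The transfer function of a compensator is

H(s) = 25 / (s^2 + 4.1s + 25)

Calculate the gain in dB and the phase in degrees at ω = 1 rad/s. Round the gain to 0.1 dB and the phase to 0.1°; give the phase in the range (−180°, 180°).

0.2 dB, -9.7°

At s = jω = j1:
quadratic: (j1)² + 4.1·j1 + 25 = 24 + j4.1 → |·| ≈ 24.348, ∠ ≈ 9.69°
|H| = 25 / 24.348 ≈ 1.0268
Gain = 20 log₁₀(1.0268) ≈ 0.23 dB
∠H = 0.00° − 9.69° = -9.69°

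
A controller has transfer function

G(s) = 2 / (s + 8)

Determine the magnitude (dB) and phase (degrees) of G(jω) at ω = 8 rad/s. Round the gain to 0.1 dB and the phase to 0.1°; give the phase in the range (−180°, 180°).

-15.1 dB, -45.0°

At s = jω = j8:
pole (s+8): 8 + j8 → |·| = √(8²+8²) = √128 ≈ 11.314, ∠ = arctan(8/8) ≈ 45.00°
|G| = 2 / 11.314 ≈ 0.17677
Gain = 20 log₁₀(0.17677) ≈ -15.05 dB
∠G = 0.00° − 45.00° = -45.00°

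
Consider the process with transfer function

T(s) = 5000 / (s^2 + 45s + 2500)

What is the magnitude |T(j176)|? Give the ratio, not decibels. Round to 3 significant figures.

0.169

At s = jω = j176:
quadratic: (j176)² + 45·j176 + 2500 = -28476 + j7920 → |·| ≈ 29557, ∠ ≈ 164.46°
|T| = 5000 / 29557 ≈ 0.16916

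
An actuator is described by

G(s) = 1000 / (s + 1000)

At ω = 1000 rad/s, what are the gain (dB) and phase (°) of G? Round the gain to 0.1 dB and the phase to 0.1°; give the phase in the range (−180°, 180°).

-3.0 dB, -45.0°

Substitute s = j1000:
Numerator: 1000 = 1000 + j0
Denominator: (j1000) + 1000 = 1000 + j1000
|N| = √(1000² + 0²) ≈ 1000, ∠N ≈ 0.00°
|D| = √(1000² + 1000²) ≈ 1414.2, ∠D ≈ 45.00°
|G| = 1000 / 1414.2 ≈ 0.70711
Gain = 20 log₁₀(0.70711) ≈ -3.01 dB
∠G = 0.00° − 45.00° = -45.00°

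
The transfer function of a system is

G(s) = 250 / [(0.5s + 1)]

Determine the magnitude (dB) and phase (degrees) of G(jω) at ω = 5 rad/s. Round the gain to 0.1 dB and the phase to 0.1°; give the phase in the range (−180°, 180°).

39.4 dB, -68.2°

At ω = 5 rad/s:
pole (1 + j5·0.5) = 1 + j2.5 → |·| ≈ 2.6926, ∠ ≈ 68.20°
|G| = 250 · 1 / (2.6926) ≈ 92.847
Gain = 20 log₁₀(92.847) ≈ 39.36 dB
∠G = (0°) − (68.20°) = -68.20°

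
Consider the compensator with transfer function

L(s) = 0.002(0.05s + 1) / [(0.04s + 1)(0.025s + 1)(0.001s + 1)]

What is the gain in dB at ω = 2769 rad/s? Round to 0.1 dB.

-98.2 dB

At ω = 2769 rad/s:
zero (1 + j2769·0.05) = 1 + j138.45 → |·| ≈ 138.45, ∠ ≈ 89.59°
pole (1 + j2769·0.04) = 1 + j110.76 → |·| ≈ 110.76, ∠ ≈ 89.48°
pole (1 + j2769·0.025) = 1 + j69.225 → |·| ≈ 69.232, ∠ ≈ 89.17°
pole (1 + j2769·0.001) = 1 + j2.769 → |·| ≈ 2.944, ∠ ≈ 70.14°
|L| = 0.002 · 138.45 / (110.76 · 69.232 · 2.944) ≈ 1.2266e-05
Gain = 20 log₁₀(1.2266e-05) ≈ -98.23 dB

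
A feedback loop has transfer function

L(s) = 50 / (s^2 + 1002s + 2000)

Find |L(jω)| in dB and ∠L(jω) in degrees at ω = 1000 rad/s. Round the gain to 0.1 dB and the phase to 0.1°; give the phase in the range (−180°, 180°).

Substitute s = j1000:
Numerator: 50 = 50 + j0
Denominator: (j1000)^2 + 1002(j1000) + 2000 = -998000 + j1002000
|N| = √(50² + 0²) ≈ 50, ∠N ≈ 0.00°
|D| = √(998000² + 1002000²) ≈ 1.4142e+06, ∠D ≈ 134.89°
|L| = 50 / 1.4142e+06 ≈ 3.5356e-05
Gain = 20 log₁₀(3.5356e-05) ≈ -89.03 dB
∠L = 0.00° − 134.89° = -134.89°

-89.0 dB, -134.9°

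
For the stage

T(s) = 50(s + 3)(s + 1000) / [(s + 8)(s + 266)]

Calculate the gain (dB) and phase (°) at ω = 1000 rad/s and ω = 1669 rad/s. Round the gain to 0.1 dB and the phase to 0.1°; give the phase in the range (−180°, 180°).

At s = jω = j1000:
zero (s+3): 3 + j1000 → |·| = √(3²+1000²) = √1000009 ≈ 1000, ∠ = arctan(1000/3) ≈ 89.83°
zero (s+1000): 1000 + j1000 → |·| = √(1000²+1000²) = √2000000 ≈ 1414.2, ∠ = arctan(1000/1000) ≈ 45.00°
pole (s+8): 8 + j1000 → |·| = √(8²+1000²) = √1000064 ≈ 1000, ∠ = arctan(1000/8) ≈ 89.54°
pole (s+266): 266 + j1000 → |·| = √(266²+1000²) = √1070756 ≈ 1034.8, ∠ = arctan(1000/266) ≈ 75.10°
|T| = 50 · 1.4142e+06 / 1.0348e+06 ≈ 68.332
Gain = 20 log₁₀(68.332) ≈ 36.69 dB
∠T = 134.83° − 164.64° = -29.81°

At s = jω = j1669:
zero (s+3): 3 + j1669 → |·| = √(3²+1669²) = √2785570 ≈ 1669, ∠ = arctan(1669/3) ≈ 89.90°
zero (s+1000): 1000 + j1669 → |·| = √(1000²+1669²) = √3785561 ≈ 1945.7, ∠ = arctan(1669/1000) ≈ 59.07°
pole (s+8): 8 + j1669 → |·| = √(8²+1669²) = √2785625 ≈ 1669, ∠ = arctan(1669/8) ≈ 89.73°
pole (s+266): 266 + j1669 → |·| = √(266²+1669²) = √2856317 ≈ 1690.1, ∠ = arctan(1669/266) ≈ 80.94°
|T| = 50 · 3.2474e+06 / 2.8208e+06 ≈ 57.562
Gain = 20 log₁₀(57.562) ≈ 35.20 dB
∠T = 148.97° − 170.67° = -21.70°

ω = 1000: 36.7 dB, -29.8°; ω = 1669: 35.2 dB, -21.7°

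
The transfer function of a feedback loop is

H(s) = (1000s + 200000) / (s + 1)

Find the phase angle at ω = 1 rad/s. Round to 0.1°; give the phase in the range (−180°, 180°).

-44.7°

Substitute s = j1:
Numerator: 1000(j1) + 200000 = 200000 + j1000
Denominator: (j1) + 1 = 1 + j1
|N| = √(200000² + 1000²) ≈ 2e+05, ∠N ≈ 0.29°
|D| = √(1² + 1²) ≈ 1.4142, ∠D ≈ 45.00°
∠H = 0.29° − 45.00° = -44.71°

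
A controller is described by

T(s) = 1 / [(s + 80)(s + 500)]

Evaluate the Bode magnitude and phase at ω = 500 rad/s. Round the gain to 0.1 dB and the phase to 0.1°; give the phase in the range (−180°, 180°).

-111.1 dB, -125.9°

At s = jω = j500:
pole (s+80): 80 + j500 → |·| = √(80²+500²) = √256400 ≈ 506.36, ∠ = arctan(500/80) ≈ 80.91°
pole (s+500): 500 + j500 → |·| = √(500²+500²) = √500000 ≈ 707.11, ∠ = arctan(500/500) ≈ 45.00°
|T| = 1 / 3.5805e+05 ≈ 2.7929e-06
Gain = 20 log₁₀(2.7929e-06) ≈ -111.08 dB
∠T = 0.00° − 125.91° = -125.91°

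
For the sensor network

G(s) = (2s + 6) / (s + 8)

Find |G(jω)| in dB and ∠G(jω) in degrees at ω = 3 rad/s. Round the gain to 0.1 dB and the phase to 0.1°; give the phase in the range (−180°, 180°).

-0.1 dB, 24.4°

Substitute s = j3:
Numerator: 2(j3) + 6 = 6 + j6
Denominator: (j3) + 8 = 8 + j3
|N| = √(6² + 6²) ≈ 8.4853, ∠N ≈ 45.00°
|D| = √(8² + 3²) ≈ 8.544, ∠D ≈ 20.56°
|G| = 8.4853 / 8.544 ≈ 0.99313
Gain = 20 log₁₀(0.99313) ≈ -0.06 dB
∠G = 45.00° − 20.56° = 24.44°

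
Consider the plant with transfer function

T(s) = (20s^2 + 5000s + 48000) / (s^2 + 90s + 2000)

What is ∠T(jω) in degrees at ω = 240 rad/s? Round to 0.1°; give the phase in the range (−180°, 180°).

-26.2°

Substitute s = j240:
Numerator: 20(j240)^2 + 5000(j240) + 48000 = -1104000 + j1200000
Denominator: (j240)^2 + 90(j240) + 2000 = -55600 + j21600
|N| = √(1104000² + 1200000²) ≈ 1.6306e+06, ∠N ≈ 132.61°
|D| = √(55600² + 21600²) ≈ 59648, ∠D ≈ 158.77°
∠T = 132.61° − 158.77° = -26.16°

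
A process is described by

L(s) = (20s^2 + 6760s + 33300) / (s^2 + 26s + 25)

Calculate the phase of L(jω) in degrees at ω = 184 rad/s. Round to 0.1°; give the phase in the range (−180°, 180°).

Substitute s = j184:
Numerator: 20(j184)^2 + 6760(j184) + 33300 = -643820 + j1243840
Denominator: (j184)^2 + 26(j184) + 25 = -33831 + j4784
|N| = √(643820² + 1243840²) ≈ 1.4006e+06, ∠N ≈ 117.37°
|D| = √(33831² + 4784²) ≈ 34168, ∠D ≈ 171.95°
∠L = 117.37° − 171.95° = -54.58°

-54.6°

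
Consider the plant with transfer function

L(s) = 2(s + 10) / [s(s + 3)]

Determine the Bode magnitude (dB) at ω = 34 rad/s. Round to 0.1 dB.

At s = jω = j34:
zero (s+10): 10 + j34 → |·| = √(10²+34²) = √1256 ≈ 35.44, ∠ = arctan(34/10) ≈ 73.61°
pole (s+3): 3 + j34 → |·| = √(3²+34²) = √1165 ≈ 34.132, ∠ = arctan(34/3) ≈ 84.96°
pole at origin: |s| = 34, ∠ = 90.00° (in denominator)
|L| = 2 · 35.44 / 1160.5 ≈ 0.061077
Gain = 20 log₁₀(0.061077) ≈ -24.28 dB

-24.3 dB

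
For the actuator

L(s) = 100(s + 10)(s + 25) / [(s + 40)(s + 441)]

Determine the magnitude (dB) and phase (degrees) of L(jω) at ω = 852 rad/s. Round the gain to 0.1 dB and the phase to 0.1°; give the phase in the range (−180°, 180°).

39.0 dB, 27.7°

At s = jω = j852:
zero (s+10): 10 + j852 → |·| = √(10²+852²) = √726004 ≈ 852.06, ∠ = arctan(852/10) ≈ 89.33°
zero (s+25): 25 + j852 → |·| = √(25²+852²) = √726529 ≈ 852.37, ∠ = arctan(852/25) ≈ 88.32°
pole (s+40): 40 + j852 → |·| = √(40²+852²) = √727504 ≈ 852.94, ∠ = arctan(852/40) ≈ 87.31°
pole (s+441): 441 + j852 → |·| = √(441²+852²) = √920385 ≈ 959.37, ∠ = arctan(852/441) ≈ 62.63°
|L| = 100 · 7.2627e+05 / 8.1829e+05 ≈ 88.755
Gain = 20 log₁₀(88.755) ≈ 38.96 dB
∠L = 177.65° − 149.94° = 27.71°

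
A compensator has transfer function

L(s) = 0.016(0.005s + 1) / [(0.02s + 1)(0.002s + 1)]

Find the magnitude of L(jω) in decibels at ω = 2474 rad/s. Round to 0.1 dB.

At ω = 2474 rad/s:
zero (1 + j2474·0.005) = 1 + j12.37 → |·| ≈ 12.41, ∠ ≈ 85.38°
pole (1 + j2474·0.02) = 1 + j49.48 → |·| ≈ 49.49, ∠ ≈ 88.84°
pole (1 + j2474·0.002) = 1 + j4.948 → |·| ≈ 5.048, ∠ ≈ 78.57°
|L| = 0.016 · 12.41 / (49.49 · 5.048) ≈ 0.00079479
Gain = 20 log₁₀(0.00079479) ≈ -61.99 dB

-62.0 dB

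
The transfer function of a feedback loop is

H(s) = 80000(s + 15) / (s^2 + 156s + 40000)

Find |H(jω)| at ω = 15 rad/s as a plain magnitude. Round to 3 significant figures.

42.6

At s = jω = j15:
zero (s+15): 15 + j15 → |·| = √(15²+15²) = √450 ≈ 21.213, ∠ = arctan(15/15) ≈ 45.00°
quadratic: (j15)² + 156·j15 + 40000 = 39775 + j2340 → |·| ≈ 39844, ∠ ≈ 3.37°
|H| = 80000 · 21.213 / 39844 ≈ 42.592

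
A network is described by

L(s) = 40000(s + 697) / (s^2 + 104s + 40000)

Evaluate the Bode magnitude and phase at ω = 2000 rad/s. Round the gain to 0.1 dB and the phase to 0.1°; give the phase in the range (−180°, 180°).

26.6 dB, -106.2°

At s = jω = j2000:
zero (s+697): 697 + j2000 → |·| = √(697²+2000²) = √4485809 ≈ 2118, ∠ = arctan(2000/697) ≈ 70.79°
quadratic: (j2000)² + 104·j2000 + 40000 = -3960000 + j208000 → |·| ≈ 3.9655e+06, ∠ ≈ 176.99°
|L| = 40000 · 2118 / 3.9655e+06 ≈ 21.364
Gain = 20 log₁₀(21.364) ≈ 26.59 dB
∠L = 70.79° − 176.99° = -106.20°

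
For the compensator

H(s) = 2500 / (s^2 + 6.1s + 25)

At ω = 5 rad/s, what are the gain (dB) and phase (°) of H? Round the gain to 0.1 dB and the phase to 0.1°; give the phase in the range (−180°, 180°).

38.3 dB, -90.0°

At s = jω = j5:
quadratic: (j5)² + 6.1·j5 + 25 = 0 + j30.5 → |·| ≈ 30.5, ∠ ≈ 90.00°
|H| = 2500 / 30.5 ≈ 81.967
Gain = 20 log₁₀(81.967) ≈ 38.27 dB
∠H = 0.00° − 90.00° = -90.00°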